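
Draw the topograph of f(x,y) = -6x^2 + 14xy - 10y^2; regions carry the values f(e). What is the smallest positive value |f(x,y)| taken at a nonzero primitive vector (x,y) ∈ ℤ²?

translate: b→-2 (≡-14 mod 12), so (6,-14,10)→(6,-2,2)
flip: (6,-2,2)→(2,2,6)
reduced (well bottom): (2,2,6) with a≤c, −a<b≤a
well minimum |f| = |-2| = 2 (negative-definite)

2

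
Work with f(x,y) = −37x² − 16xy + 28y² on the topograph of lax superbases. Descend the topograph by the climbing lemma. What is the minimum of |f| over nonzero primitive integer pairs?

descent: ρ → (28,16,-37)  [lands on river]
river: ρ → (-37,58,7)
river: ρ → (7,54,-53)
river: ρ → (-53,52,8)
river: ρ → (8,60,-25)
river: ρ → (-25,40,28)
closes: descent 1, river 6
min |a| on river = 7

7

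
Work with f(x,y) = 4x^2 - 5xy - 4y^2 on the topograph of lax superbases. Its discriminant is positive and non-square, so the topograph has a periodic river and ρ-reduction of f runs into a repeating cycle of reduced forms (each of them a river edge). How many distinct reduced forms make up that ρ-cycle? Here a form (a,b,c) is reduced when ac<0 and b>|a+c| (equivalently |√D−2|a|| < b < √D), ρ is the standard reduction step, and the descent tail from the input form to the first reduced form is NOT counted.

D = 89, ⌊√D⌋ = 9
descent: ρ → (-4,5,4)  [lands on river]
river: ρ → (4,3,-5)
river: ρ → (-5,7,2)
river: ρ → (2,9,-1)
river: ρ → (-1,9,2)
river: ρ → (2,7,-5)
river: ρ → (-5,3,4)
river: ρ → (4,5,-4)
river: ρ → (-4,3,5)
river: ρ → (5,7,-2)
river: ρ → (-2,9,1)
river: ρ → (1,9,-2)
river: ρ → (-2,7,5)
river: ρ → (5,3,-4)
ρ-cycle length = 14 (tail of 1 descent step not counted)

14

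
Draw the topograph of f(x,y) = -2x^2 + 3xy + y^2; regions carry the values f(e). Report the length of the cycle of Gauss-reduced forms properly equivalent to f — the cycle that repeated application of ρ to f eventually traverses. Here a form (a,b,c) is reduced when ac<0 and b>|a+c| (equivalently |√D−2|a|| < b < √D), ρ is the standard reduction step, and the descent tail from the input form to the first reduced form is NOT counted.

D = 17, ⌊√D⌋ = 4
river: ρ → (1,3,-2)
river: ρ → (-2,1,2)
river: ρ → (2,3,-1)
river: ρ → (-1,3,2)
river: ρ → (2,1,-2)
river: ρ → (-2,3,1)
ρ-cycle length = 6 (tail of 0 descent steps not counted)

6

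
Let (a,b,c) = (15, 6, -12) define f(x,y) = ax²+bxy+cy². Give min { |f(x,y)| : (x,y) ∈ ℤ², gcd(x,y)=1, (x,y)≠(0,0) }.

river: ρ → (-12,18,9)
river: ρ → (9,18,-12)
river: ρ → (-12,6,15)
river: ρ → (15,24,-3)
river: ρ → (-3,24,15)
river: ρ → (15,6,-12)
closes: descent 0, river 6
min |a| on river = 3

3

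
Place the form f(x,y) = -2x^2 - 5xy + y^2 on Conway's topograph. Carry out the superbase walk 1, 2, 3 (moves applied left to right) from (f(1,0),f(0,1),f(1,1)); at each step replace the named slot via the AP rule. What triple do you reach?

start (-2,1,-6) = (f(1,0),f(0,1),f(1,1))
replace slot 1: 2·(1+(-6)) − (-2) = -8 → (-8,1,-6)
replace slot 2: 2·((-8)+(-6)) − 1 = -29 → (-8,-29,-6)
replace slot 3: 2·((-8)+(-29)) − (-6) = -68 → (-8,-29,-68)

-8,-29,-68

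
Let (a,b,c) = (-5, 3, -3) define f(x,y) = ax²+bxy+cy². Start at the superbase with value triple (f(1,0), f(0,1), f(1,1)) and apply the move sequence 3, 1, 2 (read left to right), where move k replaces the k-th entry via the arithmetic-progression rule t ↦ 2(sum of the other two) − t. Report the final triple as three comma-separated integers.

start (-5,-3,-5) = (f(1,0),f(0,1),f(1,1))
replace slot 3: 2·((-5)+(-3)) − (-5) = -11 → (-5,-3,-11)
replace slot 1: 2·((-3)+(-11)) − (-5) = -23 → (-23,-3,-11)
replace slot 2: 2·((-23)+(-11)) − (-3) = -65 → (-23,-65,-11)

-23,-65,-11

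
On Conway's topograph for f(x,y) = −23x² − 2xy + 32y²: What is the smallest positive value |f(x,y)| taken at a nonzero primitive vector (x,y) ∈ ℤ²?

descent: ρ → (32,2,-23)
descent: ρ → (-23,44,11)  [lands on river]
river: ρ → (11,44,-23)
river: ρ → (-23,48,7)
river: ρ → (7,50,-16)
river: ρ → (-16,46,13)
river: ρ → (13,32,-37)
river: ρ → (-37,42,8)
river: ρ → (8,54,-1)
river: ρ → (-1,54,8)
river: ρ → (8,42,-37)
river: ρ → (-37,32,13)
river: ρ → (13,46,-16)
river: ρ → (-16,50,7)
river: ρ → (7,48,-23)
closes: descent 2, river 14
min |a| on river = 1

1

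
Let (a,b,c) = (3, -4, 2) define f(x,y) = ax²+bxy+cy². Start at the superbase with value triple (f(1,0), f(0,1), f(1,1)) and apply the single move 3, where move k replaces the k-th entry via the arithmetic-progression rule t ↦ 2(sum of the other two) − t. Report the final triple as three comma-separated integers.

start (3,2,1) = (f(1,0),f(0,1),f(1,1))
replace slot 3: 2·(3+2) − 1 = 9 → (3,2,9)

3,2,9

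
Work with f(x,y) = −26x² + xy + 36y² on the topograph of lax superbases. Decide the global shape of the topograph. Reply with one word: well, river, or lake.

D = b²−4ac = 1² − 4·(-26)·36 = 3745
D > 0 non-square ⇒ indefinite ⇒ periodic river

river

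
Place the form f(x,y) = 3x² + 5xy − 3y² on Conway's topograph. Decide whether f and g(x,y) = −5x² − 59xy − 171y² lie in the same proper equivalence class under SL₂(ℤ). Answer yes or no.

D₁ = 61, D₂ = 61
river cycle of f (length 6): (-3, 7, 1), (1, 7, -3), (-3, 5, 3), (3, 7, -1), (-1, 7, 3), (3, 5, -3)
river cycle of g (length 6): (3, 5, -3), (-3, 7, 1), (1, 7, -3), (-3, 5, 3), (3, 7, -1), (-1, 7, 3)
cycles coincide ⇒ equivalent

yes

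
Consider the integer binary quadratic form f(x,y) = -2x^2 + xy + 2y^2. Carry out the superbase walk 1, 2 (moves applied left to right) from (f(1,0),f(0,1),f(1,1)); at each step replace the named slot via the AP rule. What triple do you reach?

start (-2,2,1) = (f(1,0),f(0,1),f(1,1))
replace slot 1: 2·(2+1) − (-2) = 8 → (8,2,1)
replace slot 2: 2·(8+1) − 2 = 16 → (8,16,1)

8,16,1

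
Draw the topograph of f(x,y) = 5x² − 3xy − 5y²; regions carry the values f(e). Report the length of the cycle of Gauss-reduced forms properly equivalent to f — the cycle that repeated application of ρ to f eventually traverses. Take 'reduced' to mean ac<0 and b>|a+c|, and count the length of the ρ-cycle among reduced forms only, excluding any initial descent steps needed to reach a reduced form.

D = 109, ⌊√D⌋ = 10
descent: ρ → (-5,3,5)  [lands on river]
river: ρ → (5,7,-3)
river: ρ → (-3,5,7)
river: ρ → (7,9,-1)
river: ρ → (-1,9,7)
river: ρ → (7,5,-3)
river: ρ → (-3,7,5)
river: ρ → (5,3,-5)
river: ρ → (-5,7,3)
river: ρ → (3,5,-7)
river: ρ → (-7,9,1)
river: ρ → (1,9,-7)
river: ρ → (-7,5,3)
river: ρ → (3,7,-5)
ρ-cycle length = 14 (tail of 1 descent step not counted)

14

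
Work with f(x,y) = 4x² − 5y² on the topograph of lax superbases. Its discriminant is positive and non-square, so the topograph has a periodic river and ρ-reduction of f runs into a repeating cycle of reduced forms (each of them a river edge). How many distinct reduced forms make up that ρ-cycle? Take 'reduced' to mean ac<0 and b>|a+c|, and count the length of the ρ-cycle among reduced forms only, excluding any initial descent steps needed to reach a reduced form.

D = 80, ⌊√D⌋ = 8
descent: ρ → (-5,0,4)
descent: ρ → (4,8,-1)  [lands on river]
river: ρ → (-1,8,4)
ρ-cycle length = 2 (tail of 2 descent steps not counted)

2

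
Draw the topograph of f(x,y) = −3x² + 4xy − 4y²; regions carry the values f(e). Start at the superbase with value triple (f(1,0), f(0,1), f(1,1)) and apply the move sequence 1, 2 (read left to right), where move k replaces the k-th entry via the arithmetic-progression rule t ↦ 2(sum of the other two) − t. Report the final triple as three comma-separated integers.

start (-3,-4,-3) = (f(1,0),f(0,1),f(1,1))
replace slot 1: 2·((-4)+(-3)) − (-3) = -11 → (-11,-4,-3)
replace slot 2: 2·((-11)+(-3)) − (-4) = -24 → (-11,-24,-3)

-11,-24,-3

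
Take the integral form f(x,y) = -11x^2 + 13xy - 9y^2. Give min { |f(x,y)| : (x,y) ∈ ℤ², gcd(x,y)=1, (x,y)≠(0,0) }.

translate: b→9 (≡-13 mod 22), so (11,-13,9)→(11,9,7)
flip: (11,9,7)→(7,-9,11)
translate: b→5 (≡-9 mod 14), so (7,-9,11)→(7,5,9)
reduced (well bottom): (7,5,9) with a≤c, −a<b≤a
well minimum |f| = |-7| = 7 (negative-definite)

7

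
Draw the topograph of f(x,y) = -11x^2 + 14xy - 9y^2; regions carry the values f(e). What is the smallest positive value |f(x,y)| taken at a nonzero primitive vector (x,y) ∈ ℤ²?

translate: b→8 (≡-14 mod 22), so (11,-14,9)→(11,8,6)
flip: (11,8,6)→(6,-8,11)
translate: b→4 (≡-8 mod 12), so (6,-8,11)→(6,4,9)
reduced (well bottom): (6,4,9) with a≤c, −a<b≤a
well minimum |f| = |-6| = 6 (negative-definite)

6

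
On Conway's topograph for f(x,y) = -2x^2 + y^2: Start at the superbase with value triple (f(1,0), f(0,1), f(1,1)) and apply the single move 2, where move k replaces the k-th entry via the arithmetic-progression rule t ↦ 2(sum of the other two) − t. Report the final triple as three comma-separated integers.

start (-2,1,-1) = (f(1,0),f(0,1),f(1,1))
replace slot 2: 2·((-2)+(-1)) − 1 = -7 → (-2,-7,-1)

-2,-7,-1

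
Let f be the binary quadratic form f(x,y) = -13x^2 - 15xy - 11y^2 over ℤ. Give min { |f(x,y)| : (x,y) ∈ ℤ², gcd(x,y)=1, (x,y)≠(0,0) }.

translate: b→-11 (≡15 mod 26), so (13,15,11)→(13,-11,9)
flip: (13,-11,9)→(9,11,13)
translate: b→-7 (≡11 mod 18), so (9,11,13)→(9,-7,11)
reduced (well bottom): (9,-7,11) with a≤c, −a<b≤a
well minimum |f| = |-9| = 9 (negative-definite)

9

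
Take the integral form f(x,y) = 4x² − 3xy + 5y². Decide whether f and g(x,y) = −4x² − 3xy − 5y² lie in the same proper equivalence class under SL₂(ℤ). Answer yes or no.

D₁ = -71, D₂ = -71
f: reduced (well bottom): (4,-3,5) with a≤c, −a<b≤a
g is negative-definite; reduce −g:
−g: reduced (well bottom): (4,3,5) with a≤c, −a<b≤a
flip sign back: reduced form of g is (-4,-3,-5)
reduced forms (4, -3, 5) vs (-4, -3, -5) ⇒ inequivalent

no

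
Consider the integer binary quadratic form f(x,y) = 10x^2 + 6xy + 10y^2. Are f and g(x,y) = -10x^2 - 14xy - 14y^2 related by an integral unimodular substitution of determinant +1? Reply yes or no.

D₁ = -364, D₂ = -364
f: reduced (well bottom): (10,6,10) with a≤c, −a<b≤a
g is negative-definite; reduce −g:
−g: translate: b→-6 (≡14 mod 20), so (10,14,14)→(10,-6,10)
−g: flip: (10,-6,10)→(10,6,10)
−g: reduced (well bottom): (10,6,10) with a≤c, −a<b≤a
flip sign back: reduced form of g is (-10,-6,-10)
reduced forms (10, 6, 10) vs (-10, -6, -10) ⇒ inequivalent

no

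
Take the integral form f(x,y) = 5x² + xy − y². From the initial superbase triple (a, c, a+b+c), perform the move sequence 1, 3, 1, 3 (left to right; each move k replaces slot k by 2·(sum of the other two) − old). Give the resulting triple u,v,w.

start (5,-1,5) = (f(1,0),f(0,1),f(1,1))
replace slot 1: 2·((-1)+5) − 5 = 3 → (3,-1,5)
replace slot 3: 2·(3+(-1)) − 5 = -1 → (3,-1,-1)
replace slot 1: 2·((-1)+(-1)) − 3 = -7 → (-7,-1,-1)
replace slot 3: 2·((-7)+(-1)) − (-1) = -15 → (-7,-1,-15)

-7,-1,-15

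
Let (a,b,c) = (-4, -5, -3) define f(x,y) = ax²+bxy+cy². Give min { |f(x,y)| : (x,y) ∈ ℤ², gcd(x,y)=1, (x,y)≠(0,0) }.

translate: b→-3 (≡5 mod 8), so (4,5,3)→(4,-3,2)
flip: (4,-3,2)→(2,3,4)
translate: b→-1 (≡3 mod 4), so (2,3,4)→(2,-1,3)
reduced (well bottom): (2,-1,3) with a≤c, −a<b≤a
well minimum |f| = |-2| = 2 (negative-definite)

2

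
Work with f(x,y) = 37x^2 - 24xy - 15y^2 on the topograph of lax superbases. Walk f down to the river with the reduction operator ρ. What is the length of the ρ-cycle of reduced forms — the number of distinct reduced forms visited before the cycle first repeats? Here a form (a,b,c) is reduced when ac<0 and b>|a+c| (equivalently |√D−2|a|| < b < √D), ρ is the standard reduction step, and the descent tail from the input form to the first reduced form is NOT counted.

D = 2796, ⌊√D⌋ = 52
descent: ρ → (-15,24,37)  [lands on river]
river: ρ → (37,50,-2)
river: ρ → (-2,50,37)
river: ρ → (37,24,-15)
river: ρ → (-15,36,25)
river: ρ → (25,14,-26)
river: ρ → (-26,38,13)
river: ρ → (13,40,-23)
river: ρ → (-23,52,1)
river: ρ → (1,52,-23)
river: ρ → (-23,40,13)
river: ρ → (13,38,-26)
river: ρ → (-26,14,25)
river: ρ → (25,36,-15)
ρ-cycle length = 14 (tail of 1 descent step not counted)

14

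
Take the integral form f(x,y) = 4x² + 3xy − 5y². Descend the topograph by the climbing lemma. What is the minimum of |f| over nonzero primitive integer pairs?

river: ρ → (-5,7,2)
river: ρ → (2,9,-1)
river: ρ → (-1,9,2)
river: ρ → (2,7,-5)
river: ρ → (-5,3,4)
river: ρ → (4,5,-4)
river: ρ → (-4,3,5)
river: ρ → (5,7,-2)
river: ρ → (-2,9,1)
river: ρ → (1,9,-2)
river: ρ → (-2,7,5)
river: ρ → (5,3,-4)
river: ρ → (-4,5,4)
river: ρ → (4,3,-5)
closes: descent 0, river 14
min |a| on river = 1

1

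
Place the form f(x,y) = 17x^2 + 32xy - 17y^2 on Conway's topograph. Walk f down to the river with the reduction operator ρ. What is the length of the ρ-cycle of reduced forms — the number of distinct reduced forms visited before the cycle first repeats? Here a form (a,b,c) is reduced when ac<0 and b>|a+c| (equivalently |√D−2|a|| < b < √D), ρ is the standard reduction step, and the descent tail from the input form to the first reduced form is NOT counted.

D = 2180, ⌊√D⌋ = 46
river: ρ → (-17,36,13)
river: ρ → (13,42,-8)
river: ρ → (-8,38,23)
river: ρ → (23,8,-23)
river: ρ → (-23,38,8)
river: ρ → (8,42,-13)
river: ρ → (-13,36,17)
river: ρ → (17,32,-17)
ρ-cycle length = 8 (tail of 0 descent steps not counted)

8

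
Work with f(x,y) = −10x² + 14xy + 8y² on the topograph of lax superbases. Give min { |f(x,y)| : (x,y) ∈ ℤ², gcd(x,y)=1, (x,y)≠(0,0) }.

river: ρ → (8,18,-6)
river: ρ → (-6,18,8)
river: ρ → (8,14,-10)
river: ρ → (-10,6,12)
river: ρ → (12,18,-4)
river: ρ → (-4,22,2)
river: ρ → (2,22,-4)
river: ρ → (-4,18,12)
river: ρ → (12,6,-10)
river: ρ → (-10,14,8)
closes: descent 0, river 10
min |a| on river = 2

2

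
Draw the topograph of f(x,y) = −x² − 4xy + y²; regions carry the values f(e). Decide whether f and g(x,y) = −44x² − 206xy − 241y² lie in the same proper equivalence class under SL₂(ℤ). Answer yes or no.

D₁ = 20, D₂ = 20
river cycle of f (length 2): (1, 4, -1), (-1, 4, 1)
river cycle of g (length 2): (1, 4, -1), (-1, 4, 1)
cycles coincide ⇒ equivalent

yes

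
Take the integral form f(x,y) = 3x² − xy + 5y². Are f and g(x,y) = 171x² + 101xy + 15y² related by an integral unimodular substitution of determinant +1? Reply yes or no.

D₁ = -59, D₂ = -59
f: reduced (well bottom): (3,-1,5) with a≤c, −a<b≤a
g: flip: (171,101,15)→(15,-101,171)
g: translate: b→-11 (≡-101 mod 30), so (15,-101,171)→(15,-11,3)
g: flip: (15,-11,3)→(3,11,15)
g: translate: b→-1 (≡11 mod 6), so (3,11,15)→(3,-1,5)
g: reduced (well bottom): (3,-1,5) with a≤c, −a<b≤a
reduced forms (3, -1, 5) vs (3, -1, 5) ⇒ equivalent

yes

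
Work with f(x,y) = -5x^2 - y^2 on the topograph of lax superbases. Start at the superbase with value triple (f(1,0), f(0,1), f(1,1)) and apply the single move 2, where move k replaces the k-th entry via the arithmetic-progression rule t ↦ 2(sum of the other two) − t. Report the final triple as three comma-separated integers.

start (-5,-1,-6) = (f(1,0),f(0,1),f(1,1))
replace slot 2: 2·((-5)+(-6)) − (-1) = -21 → (-5,-21,-6)

-5,-21,-6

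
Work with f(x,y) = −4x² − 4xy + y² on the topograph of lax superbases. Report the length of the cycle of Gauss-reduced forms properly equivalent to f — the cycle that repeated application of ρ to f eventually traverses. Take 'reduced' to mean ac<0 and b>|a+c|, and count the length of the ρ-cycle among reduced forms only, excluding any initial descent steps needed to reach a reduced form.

D = 32, ⌊√D⌋ = 5
descent: ρ → (1,4,-4)  [lands on river]
river: ρ → (-4,4,1)
ρ-cycle length = 2 (tail of 1 descent step not counted)

2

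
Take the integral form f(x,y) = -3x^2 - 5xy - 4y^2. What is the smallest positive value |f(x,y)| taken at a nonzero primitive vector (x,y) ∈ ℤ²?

translate: b→-1 (≡5 mod 6), so (3,5,4)→(3,-1,2)
flip: (3,-1,2)→(2,1,3)
reduced (well bottom): (2,1,3) with a≤c, −a<b≤a
well minimum |f| = |-2| = 2 (negative-definite)

2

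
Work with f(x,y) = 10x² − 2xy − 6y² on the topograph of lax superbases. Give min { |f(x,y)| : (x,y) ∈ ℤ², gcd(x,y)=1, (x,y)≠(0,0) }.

descent: ρ → (-6,14,2)  [lands on river]
river: ρ → (2,14,-6)
river: ρ → (-6,10,6)
river: ρ → (6,14,-2)
river: ρ → (-2,14,6)
river: ρ → (6,10,-6)
closes: descent 1, river 6
min |a| on river = 2

2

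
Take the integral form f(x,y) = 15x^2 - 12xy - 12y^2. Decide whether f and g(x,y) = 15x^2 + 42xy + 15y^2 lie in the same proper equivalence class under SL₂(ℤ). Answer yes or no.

D₁ = 864, D₂ = 864
river cycle of f (length 4): (-12, 12, 15), (15, 18, -9), (-9, 18, 15), (15, 12, -12)
river cycle of g (length 4): (15, 18, -9), (-9, 18, 15), (15, 12, -12), (-12, 12, 15)
cycles coincide ⇒ equivalent

yes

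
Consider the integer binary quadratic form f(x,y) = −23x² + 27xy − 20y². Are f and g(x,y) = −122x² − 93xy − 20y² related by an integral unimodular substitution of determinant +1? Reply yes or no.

D₁ = -1111, D₂ = -1111
f is negative-definite; reduce −f:
−f: translate: b→19 (≡-27 mod 46), so (23,-27,20)→(23,19,16)
−f: flip: (23,19,16)→(16,-19,23)
−f: translate: b→13 (≡-19 mod 32), so (16,-19,23)→(16,13,20)
−f: reduced (well bottom): (16,13,20) with a≤c, −a<b≤a
flip sign back: reduced form of f is (-16,-13,-20)
g is negative-definite; reduce −g:
−g: flip: (122,93,20)→(20,-93,122)
−g: translate: b→-13 (≡-93 mod 40), so (20,-93,122)→(20,-13,16)
−g: flip: (20,-13,16)→(16,13,20)
−g: reduced (well bottom): (16,13,20) with a≤c, −a<b≤a
flip sign back: reduced form of g is (-16,-13,-20)
reduced forms (-16, -13, -20) vs (-16, -13, -20) ⇒ equivalent

yes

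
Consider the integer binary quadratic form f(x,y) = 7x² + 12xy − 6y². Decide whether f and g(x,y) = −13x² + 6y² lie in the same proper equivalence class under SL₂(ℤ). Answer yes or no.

D₁ = 312, D₂ = 312
river cycle of f (length 4): (-6, 12, 7), (7, 16, -2), (-2, 16, 7), (7, 12, -6)
river cycle of g (length 4): (6, 12, -7), (-7, 16, 2), (2, 16, -7), (-7, 12, 6)
cycles differ ⇒ inequivalent

no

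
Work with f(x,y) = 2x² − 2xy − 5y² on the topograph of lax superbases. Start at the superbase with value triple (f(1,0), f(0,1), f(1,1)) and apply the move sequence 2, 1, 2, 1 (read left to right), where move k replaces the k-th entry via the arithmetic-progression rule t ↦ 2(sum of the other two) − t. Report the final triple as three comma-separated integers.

start (2,-5,-5) = (f(1,0),f(0,1),f(1,1))
replace slot 2: 2·(2+(-5)) − (-5) = -1 → (2,-1,-5)
replace slot 1: 2·((-1)+(-5)) − 2 = -14 → (-14,-1,-5)
replace slot 2: 2·((-14)+(-5)) − (-1) = -37 → (-14,-37,-5)
replace slot 1: 2·((-37)+(-5)) − (-14) = -70 → (-70,-37,-5)

-70,-37,-5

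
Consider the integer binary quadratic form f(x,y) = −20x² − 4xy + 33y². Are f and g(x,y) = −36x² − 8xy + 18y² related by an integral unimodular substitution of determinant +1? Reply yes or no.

D₁ = 2656, D₂ = 2656
river cycle of f (length 22): (-20, 36, 17), (17, 32, -24), (-24, 16, 25), (25, 34, -15), (-15, 26, 33), (33, 40, -8), (-8, 40, 33), (33, 26, -15), (-15, 34, 25), (25, 16, -24), … (12 more)
river cycle of g (length 22): (18, 44, -10), (-10, 36, 34), (34, 32, -12), (-12, 40, 22), (22, 48, -4), (-4, 48, 22), (22, 40, -12), (-12, 32, 34), (34, 36, -10), (-10, 44, 18), … (12 more)
cycles differ ⇒ inequivalent

no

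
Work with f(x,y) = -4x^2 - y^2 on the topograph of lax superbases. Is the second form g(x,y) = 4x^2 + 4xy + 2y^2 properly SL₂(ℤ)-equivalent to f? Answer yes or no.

D₁ = -16, D₂ = -16
f is negative-definite; reduce −f:
−f: flip: (4,0,1)→(1,0,4)
−f: reduced (well bottom): (1,0,4) with a≤c, −a<b≤a
flip sign back: reduced form of f is (-1,0,-4)
g: flip: (4,4,2)→(2,-4,4)
g: translate: b→0 (≡-4 mod 4), so (2,-4,4)→(2,0,2)
g: reduced (well bottom): (2,0,2) with a≤c, −a<b≤a
reduced forms (-1, 0, -4) vs (2, 0, 2) ⇒ inequivalent

no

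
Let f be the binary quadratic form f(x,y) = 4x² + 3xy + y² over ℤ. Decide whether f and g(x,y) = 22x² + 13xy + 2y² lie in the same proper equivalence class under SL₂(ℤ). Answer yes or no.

D₁ = -7, D₂ = -7
f: flip: (4,3,1)→(1,-3,4)
f: translate: b→1 (≡-3 mod 2), so (1,-3,4)→(1,1,2)
f: reduced (well bottom): (1,1,2) with a≤c, −a<b≤a
g: flip: (22,13,2)→(2,-13,22)
g: translate: b→-1 (≡-13 mod 4), so (2,-13,22)→(2,-1,1)
g: flip: (2,-1,1)→(1,1,2)
g: reduced (well bottom): (1,1,2) with a≤c, −a<b≤a
reduced forms (1, 1, 2) vs (1, 1, 2) ⇒ equivalent

yes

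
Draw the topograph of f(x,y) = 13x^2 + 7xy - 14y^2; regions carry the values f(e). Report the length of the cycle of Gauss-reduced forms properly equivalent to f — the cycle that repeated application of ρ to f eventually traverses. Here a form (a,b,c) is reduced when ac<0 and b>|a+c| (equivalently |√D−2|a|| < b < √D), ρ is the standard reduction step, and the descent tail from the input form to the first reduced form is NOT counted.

D = 777, ⌊√D⌋ = 27
river: ρ → (-14,21,6)
river: ρ → (6,27,-2)
river: ρ → (-2,25,19)
river: ρ → (19,13,-8)
river: ρ → (-8,19,13)
river: ρ → (13,7,-14)
ρ-cycle length = 6 (tail of 0 descent steps not counted)

6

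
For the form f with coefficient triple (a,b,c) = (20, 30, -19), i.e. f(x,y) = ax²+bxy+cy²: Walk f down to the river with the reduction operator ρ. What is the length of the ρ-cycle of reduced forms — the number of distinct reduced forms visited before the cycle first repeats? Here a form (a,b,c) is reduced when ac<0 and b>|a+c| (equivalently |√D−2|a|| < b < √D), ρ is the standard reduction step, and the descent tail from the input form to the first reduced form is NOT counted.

D = 2420, ⌊√D⌋ = 49
river: ρ → (-19,46,4)
river: ρ → (4,42,-41)
river: ρ → (-41,40,5)
river: ρ → (5,40,-41)
river: ρ → (-41,42,4)
river: ρ → (4,46,-19)
river: ρ → (-19,30,20)
river: ρ → (20,10,-29)
river: ρ → (-29,48,1)
river: ρ → (1,48,-29)
river: ρ → (-29,10,20)
river: ρ → (20,30,-19)
ρ-cycle length = 12 (tail of 0 descent steps not counted)

12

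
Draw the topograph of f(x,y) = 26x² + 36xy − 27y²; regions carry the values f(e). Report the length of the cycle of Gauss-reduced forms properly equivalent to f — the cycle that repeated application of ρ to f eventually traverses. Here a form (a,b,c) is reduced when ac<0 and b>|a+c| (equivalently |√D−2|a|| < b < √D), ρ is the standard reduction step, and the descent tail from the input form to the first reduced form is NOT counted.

D = 4104, ⌊√D⌋ = 64
river: ρ → (-27,18,35)
river: ρ → (35,52,-10)
river: ρ → (-10,48,45)
river: ρ → (45,42,-13)
river: ρ → (-13,62,5)
river: ρ → (5,58,-37)
river: ρ → (-37,16,26)
river: ρ → (26,36,-27)
ρ-cycle length = 8 (tail of 0 descent steps not counted)

8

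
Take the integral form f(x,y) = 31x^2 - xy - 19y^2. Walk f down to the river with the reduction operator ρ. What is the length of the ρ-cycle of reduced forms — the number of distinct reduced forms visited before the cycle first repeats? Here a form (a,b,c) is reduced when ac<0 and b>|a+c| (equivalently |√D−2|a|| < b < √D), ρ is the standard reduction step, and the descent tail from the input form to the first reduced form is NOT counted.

D = 2357, ⌊√D⌋ = 48
descent: ρ → (-19,39,11)  [lands on river]
river: ρ → (11,27,-37)
river: ρ → (-37,47,1)
river: ρ → (1,47,-37)
river: ρ → (-37,27,11)
river: ρ → (11,39,-19)
river: ρ → (-19,37,13)
river: ρ → (13,41,-13)
river: ρ → (-13,37,19)
river: ρ → (19,39,-11)
river: ρ → (-11,27,37)
river: ρ → (37,47,-1)
river: ρ → (-1,47,37)
river: ρ → (37,27,-11)
river: ρ → (-11,39,19)
river: ρ → (19,37,-13)
river: ρ → (-13,41,13)
river: ρ → (13,37,-19)
ρ-cycle length = 18 (tail of 1 descent step not counted)

18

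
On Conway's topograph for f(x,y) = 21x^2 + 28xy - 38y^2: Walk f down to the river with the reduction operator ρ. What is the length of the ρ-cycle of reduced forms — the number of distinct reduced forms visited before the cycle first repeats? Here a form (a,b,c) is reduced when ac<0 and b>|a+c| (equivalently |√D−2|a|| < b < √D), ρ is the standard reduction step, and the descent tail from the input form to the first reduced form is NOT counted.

D = 3976, ⌊√D⌋ = 63
river: ρ → (-38,48,11)
river: ρ → (11,62,-3)
river: ρ → (-3,58,51)
river: ρ → (51,44,-10)
river: ρ → (-10,56,21)
river: ρ → (21,28,-38)
ρ-cycle length = 6 (tail of 0 descent steps not counted)

6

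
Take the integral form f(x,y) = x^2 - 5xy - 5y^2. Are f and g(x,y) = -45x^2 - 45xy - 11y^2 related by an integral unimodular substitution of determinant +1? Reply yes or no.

D₁ = 45, D₂ = 45
river cycle of f (length 2): (-5, 5, 1), (1, 5, -5)
river cycle of g (length 2): (1, 5, -5), (-5, 5, 1)
cycles coincide ⇒ equivalent

yes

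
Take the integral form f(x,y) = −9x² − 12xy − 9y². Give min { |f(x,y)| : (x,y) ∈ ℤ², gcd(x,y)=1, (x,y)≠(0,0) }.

translate: b→-6 (≡12 mod 18), so (9,12,9)→(9,-6,6)
flip: (9,-6,6)→(6,6,9)
reduced (well bottom): (6,6,9) with a≤c, −a<b≤a
well minimum |f| = |-6| = 6 (negative-definite)

6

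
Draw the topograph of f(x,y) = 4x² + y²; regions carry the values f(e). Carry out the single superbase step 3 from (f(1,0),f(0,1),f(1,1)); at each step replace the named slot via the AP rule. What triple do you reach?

start (4,1,5) = (f(1,0),f(0,1),f(1,1))
replace slot 3: 2·(4+1) − 5 = 5 → (4,1,5)

4,1,5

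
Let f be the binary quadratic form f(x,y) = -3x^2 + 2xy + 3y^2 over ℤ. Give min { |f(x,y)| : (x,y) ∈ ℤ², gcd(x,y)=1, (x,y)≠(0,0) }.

river: ρ → (3,4,-2)
river: ρ → (-2,4,3)
river: ρ → (3,2,-3)
river: ρ → (-3,4,2)
river: ρ → (2,4,-3)
river: ρ → (-3,2,3)
closes: descent 0, river 6
min |a| on river = 2

2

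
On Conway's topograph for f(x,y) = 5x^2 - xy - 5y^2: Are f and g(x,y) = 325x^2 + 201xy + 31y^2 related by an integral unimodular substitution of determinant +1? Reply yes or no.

D₁ = 101, D₂ = 101
river cycle of f (length 6): (-5, 1, 5), (5, 9, -1), (-1, 9, 5), (5, 1, -5), (-5, 9, 1), (1, 9, -5)
river cycle of g (length 6): (1, 9, -5), (-5, 1, 5), (5, 9, -1), (-1, 9, 5), (5, 1, -5), (-5, 9, 1)
cycles coincide ⇒ equivalent

yes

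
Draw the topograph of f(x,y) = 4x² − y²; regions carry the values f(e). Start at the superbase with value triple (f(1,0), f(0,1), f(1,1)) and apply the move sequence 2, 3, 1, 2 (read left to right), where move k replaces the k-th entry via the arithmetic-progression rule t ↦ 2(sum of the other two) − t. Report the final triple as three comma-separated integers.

start (4,-1,3) = (f(1,0),f(0,1),f(1,1))
replace slot 2: 2·(4+3) − (-1) = 15 → (4,15,3)
replace slot 3: 2·(4+15) − 3 = 35 → (4,15,35)
replace slot 1: 2·(15+35) − 4 = 96 → (96,15,35)
replace slot 2: 2·(96+35) − 15 = 247 → (96,247,35)

96,247,35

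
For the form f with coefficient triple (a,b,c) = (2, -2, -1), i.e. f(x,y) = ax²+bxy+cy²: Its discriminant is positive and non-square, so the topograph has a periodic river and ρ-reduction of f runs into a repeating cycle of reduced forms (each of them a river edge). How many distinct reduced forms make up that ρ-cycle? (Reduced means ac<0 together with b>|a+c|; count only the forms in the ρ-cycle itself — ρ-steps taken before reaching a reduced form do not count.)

D = 12, ⌊√D⌋ = 3
descent: ρ → (-1,2,2)  [lands on river]
river: ρ → (2,2,-1)
ρ-cycle length = 2 (tail of 1 descent step not counted)

2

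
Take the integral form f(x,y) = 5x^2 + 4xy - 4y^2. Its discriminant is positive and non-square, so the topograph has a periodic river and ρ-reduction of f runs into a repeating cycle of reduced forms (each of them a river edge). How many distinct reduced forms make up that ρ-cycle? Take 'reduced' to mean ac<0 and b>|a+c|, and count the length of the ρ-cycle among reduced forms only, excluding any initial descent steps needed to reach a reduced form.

D = 96, ⌊√D⌋ = 9
river: ρ → (-4,4,5)
river: ρ → (5,6,-3)
river: ρ → (-3,6,5)
river: ρ → (5,4,-4)
ρ-cycle length = 4 (tail of 0 descent steps not counted)

4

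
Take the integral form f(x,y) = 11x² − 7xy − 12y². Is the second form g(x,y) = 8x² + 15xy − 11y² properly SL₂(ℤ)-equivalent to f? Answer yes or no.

D₁ = 577, D₂ = 577
river cycle of f (length 10): (-12, 7, 11), (11, 15, -8), (-8, 17, 9), (9, 19, -6), (-6, 17, 12), (12, 7, -11), (-11, 15, 8), (8, 17, -9), (-9, 19, 6), (6, 17, -12)
river cycle of g (length 10): (-11, 7, 12), (12, 17, -6), (-6, 19, 9), (9, 17, -8), (-8, 15, 11), (11, 7, -12), (-12, 17, 6), (6, 19, -9), (-9, 17, 8), (8, 15, -11)
cycles differ ⇒ inequivalent

no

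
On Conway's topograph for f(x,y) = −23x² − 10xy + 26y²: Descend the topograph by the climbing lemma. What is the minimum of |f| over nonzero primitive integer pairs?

descent: ρ → (26,10,-23)  [lands on river]
river: ρ → (-23,36,13)
river: ρ → (13,42,-14)
river: ρ → (-14,42,13)
river: ρ → (13,36,-23)
river: ρ → (-23,10,26)
river: ρ → (26,42,-7)
river: ρ → (-7,42,26)
closes: descent 1, river 8
min |a| on river = 7

7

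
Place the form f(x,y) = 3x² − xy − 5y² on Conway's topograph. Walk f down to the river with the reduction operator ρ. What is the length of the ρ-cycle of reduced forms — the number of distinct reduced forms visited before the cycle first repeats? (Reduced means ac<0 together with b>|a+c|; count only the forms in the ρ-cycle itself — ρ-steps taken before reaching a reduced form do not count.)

D = 61, ⌊√D⌋ = 7
descent: ρ → (-5,1,3)
descent: ρ → (3,5,-3)  [lands on river]
river: ρ → (-3,7,1)
river: ρ → (1,7,-3)
river: ρ → (-3,5,3)
river: ρ → (3,7,-1)
river: ρ → (-1,7,3)
ρ-cycle length = 6 (tail of 2 descent steps not counted)

6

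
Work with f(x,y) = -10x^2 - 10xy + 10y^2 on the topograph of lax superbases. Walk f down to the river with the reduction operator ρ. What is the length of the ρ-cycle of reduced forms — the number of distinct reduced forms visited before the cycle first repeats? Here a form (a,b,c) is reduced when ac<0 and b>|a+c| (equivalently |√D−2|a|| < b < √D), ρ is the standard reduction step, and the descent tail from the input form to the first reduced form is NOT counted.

D = 500, ⌊√D⌋ = 22
descent: ρ → (10,10,-10)  [lands on river]
river: ρ → (-10,10,10)
ρ-cycle length = 2 (tail of 1 descent step not counted)

2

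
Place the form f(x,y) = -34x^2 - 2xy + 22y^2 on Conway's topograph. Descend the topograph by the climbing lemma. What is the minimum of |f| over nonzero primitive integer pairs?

descent: ρ → (22,46,-10)  [lands on river]
river: ρ → (-10,54,2)
river: ρ → (2,54,-10)
river: ρ → (-10,46,22)
river: ρ → (22,42,-14)
river: ρ → (-14,42,22)
closes: descent 1, river 6
min |a| on river = 2

2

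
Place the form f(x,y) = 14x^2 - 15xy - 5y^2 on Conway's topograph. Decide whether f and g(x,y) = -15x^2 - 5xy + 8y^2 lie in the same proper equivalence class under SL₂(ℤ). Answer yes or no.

D₁ = 505, D₂ = 505
river cycle of f (length 8): (-5, 15, 14), (14, 13, -6), (-6, 11, 16), (16, 21, -1), (-1, 21, 16), (16, 11, -6), (-6, 13, 14), (14, 15, -5)
river cycle of g (length 8): (8, 21, -2), (-2, 19, 18), (18, 17, -3), (-3, 19, 12), (12, 5, -10), (-10, 15, 7), (7, 13, -12), (-12, 11, 8)
cycles differ ⇒ inequivalent

no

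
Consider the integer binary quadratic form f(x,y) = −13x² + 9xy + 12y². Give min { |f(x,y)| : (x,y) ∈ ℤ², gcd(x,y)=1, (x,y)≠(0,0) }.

river: ρ → (12,15,-10)
river: ρ → (-10,25,2)
river: ρ → (2,23,-22)
river: ρ → (-22,21,3)
river: ρ → (3,21,-22)
river: ρ → (-22,23,2)
river: ρ → (2,25,-10)
river: ρ → (-10,15,12)
river: ρ → (12,9,-13)
river: ρ → (-13,17,8)
river: ρ → (8,15,-15)
river: ρ → (-15,15,8)
river: ρ → (8,17,-13)
river: ρ → (-13,9,12)
closes: descent 0, river 14
min |a| on river = 2

2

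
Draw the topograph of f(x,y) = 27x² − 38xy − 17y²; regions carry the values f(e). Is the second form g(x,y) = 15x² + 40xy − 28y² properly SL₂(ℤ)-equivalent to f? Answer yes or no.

D₁ = 3280, D₂ = 3280
river cycle of f (length 10): (-17, 38, 27), (27, 16, -28), (-28, 40, 15), (15, 50, -13), (-13, 54, 7), (7, 44, -48), (-48, 52, 3), (3, 56, -12), (-12, 40, 35), (35, 30, -17)
river cycle of g (length 10): (-28, 16, 27), (27, 38, -17), (-17, 30, 35), (35, 40, -12), (-12, 56, 3), (3, 52, -48), (-48, 44, 7), (7, 54, -13), (-13, 50, 15), (15, 40, -28)
cycles differ ⇒ inequivalent

no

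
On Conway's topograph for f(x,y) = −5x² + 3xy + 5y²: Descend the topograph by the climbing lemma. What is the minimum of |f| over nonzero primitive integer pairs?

river: ρ → (5,7,-3)
river: ρ → (-3,5,7)
river: ρ → (7,9,-1)
river: ρ → (-1,9,7)
river: ρ → (7,5,-3)
river: ρ → (-3,7,5)
river: ρ → (5,3,-5)
river: ρ → (-5,7,3)
river: ρ → (3,5,-7)
river: ρ → (-7,9,1)
river: ρ → (1,9,-7)
river: ρ → (-7,5,3)
river: ρ → (3,7,-5)
river: ρ → (-5,3,5)
closes: descent 0, river 14
min |a| on river = 1

1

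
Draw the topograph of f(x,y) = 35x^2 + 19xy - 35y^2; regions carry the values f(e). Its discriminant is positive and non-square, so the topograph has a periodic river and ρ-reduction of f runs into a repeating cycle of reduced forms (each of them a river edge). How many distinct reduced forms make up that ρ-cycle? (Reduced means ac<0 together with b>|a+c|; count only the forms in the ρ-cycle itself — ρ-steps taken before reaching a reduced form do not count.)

D = 5261, ⌊√D⌋ = 72
river: ρ → (-35,51,19)
river: ρ → (19,63,-17)
river: ρ → (-17,39,55)
river: ρ → (55,71,-1)
river: ρ → (-1,71,55)
river: ρ → (55,39,-17)
river: ρ → (-17,63,19)
river: ρ → (19,51,-35)
river: ρ → (-35,19,35)
river: ρ → (35,51,-19)
river: ρ → (-19,63,17)
river: ρ → (17,39,-55)
river: ρ → (-55,71,1)
river: ρ → (1,71,-55)
river: ρ → (-55,39,17)
river: ρ → (17,63,-19)
river: ρ → (-19,51,35)
river: ρ → (35,19,-35)
ρ-cycle length = 18 (tail of 0 descent steps not counted)

18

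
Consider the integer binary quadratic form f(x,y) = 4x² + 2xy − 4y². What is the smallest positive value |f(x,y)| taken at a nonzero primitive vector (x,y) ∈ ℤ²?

river: ρ → (-4,6,2)
river: ρ → (2,6,-4)
river: ρ → (-4,2,4)
river: ρ → (4,6,-2)
river: ρ → (-2,6,4)
river: ρ → (4,2,-4)
closes: descent 0, river 6
min |a| on river = 2

2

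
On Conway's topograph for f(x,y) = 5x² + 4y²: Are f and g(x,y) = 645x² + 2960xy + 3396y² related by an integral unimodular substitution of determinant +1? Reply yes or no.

D₁ = -80, D₂ = -80
f: flip: (5,0,4)→(4,0,5)
f: reduced (well bottom): (4,0,5) with a≤c, −a<b≤a
g: translate: b→380 (≡2960 mod 1290), so (645,2960,3396)→(645,380,56)
g: flip: (645,380,56)→(56,-380,645)
g: translate: b→-44 (≡-380 mod 112), so (56,-380,645)→(56,-44,9)
g: flip: (56,-44,9)→(9,44,56)
g: translate: b→8 (≡44 mod 18), so (9,44,56)→(9,8,4)
g: flip: (9,8,4)→(4,-8,9)
g: translate: b→0 (≡-8 mod 8), so (4,-8,9)→(4,0,5)
g: reduced (well bottom): (4,0,5) with a≤c, −a<b≤a
reduced forms (4, 0, 5) vs (4, 0, 5) ⇒ equivalent

yes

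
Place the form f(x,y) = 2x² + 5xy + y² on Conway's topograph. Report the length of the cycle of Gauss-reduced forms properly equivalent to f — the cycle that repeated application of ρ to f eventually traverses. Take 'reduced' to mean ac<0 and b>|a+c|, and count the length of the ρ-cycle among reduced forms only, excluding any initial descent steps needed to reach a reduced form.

D = 17, ⌊√D⌋ = 4
descent: ρ → (1,3,-2)  [lands on river]
river: ρ → (-2,1,2)
river: ρ → (2,3,-1)
river: ρ → (-1,3,2)
river: ρ → (2,1,-2)
river: ρ → (-2,3,1)
ρ-cycle length = 6 (tail of 1 descent step not counted)

6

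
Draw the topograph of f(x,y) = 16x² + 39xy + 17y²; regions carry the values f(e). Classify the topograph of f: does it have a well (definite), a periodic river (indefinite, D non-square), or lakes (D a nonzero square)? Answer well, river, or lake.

D = b²−4ac = 39² − 4·16·17 = 433
D > 0 non-square ⇒ indefinite ⇒ periodic river

river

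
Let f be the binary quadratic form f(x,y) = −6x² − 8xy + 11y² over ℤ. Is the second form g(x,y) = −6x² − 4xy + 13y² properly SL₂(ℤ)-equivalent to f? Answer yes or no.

D₁ = 328, D₂ = 328
river cycle of f (length 6): (11, 8, -6), (-6, 16, 3), (3, 14, -11), (-11, 8, 6), (6, 16, -3), (-3, 14, 11)
river cycle of g (length 6): (-6, 8, 11), (11, 14, -3), (-3, 16, 6), (6, 8, -11), (-11, 14, 3), (3, 16, -6)
cycles differ ⇒ inequivalent

no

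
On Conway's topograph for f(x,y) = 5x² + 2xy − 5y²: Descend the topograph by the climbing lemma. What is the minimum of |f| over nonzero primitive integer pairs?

river: ρ → (-5,8,2)
river: ρ → (2,8,-5)
river: ρ → (-5,2,5)
river: ρ → (5,8,-2)
river: ρ → (-2,8,5)
river: ρ → (5,2,-5)
closes: descent 0, river 6
min |a| on river = 2

2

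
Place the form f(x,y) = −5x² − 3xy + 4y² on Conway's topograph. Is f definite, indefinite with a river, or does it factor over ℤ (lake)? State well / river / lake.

D = b²−4ac = (-3)² − 4·(-5)·4 = 89
D > 0 non-square ⇒ indefinite ⇒ periodic river

river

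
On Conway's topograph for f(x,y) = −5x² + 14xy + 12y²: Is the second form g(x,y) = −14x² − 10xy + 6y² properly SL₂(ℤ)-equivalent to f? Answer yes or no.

D₁ = 436, D₂ = 436
river cycle of f (length 30): (12, 10, -7), (-7, 18, 4), (4, 14, -15), (-15, 16, 3), (3, 20, -3), (-3, 16, 15), (15, 14, -4), (-4, 18, 7), (7, 10, -12), (-12, 14, 5), … (20 more)
river cycle of g (length 14): (6, 10, -14), (-14, 18, 2), (2, 18, -14), (-14, 10, 6), (6, 14, -10), (-10, 6, 10), (10, 14, -6), (-6, 10, 14), (14, 18, -2), (-2, 18, 14), … (4 more)
cycles differ ⇒ inequivalent

no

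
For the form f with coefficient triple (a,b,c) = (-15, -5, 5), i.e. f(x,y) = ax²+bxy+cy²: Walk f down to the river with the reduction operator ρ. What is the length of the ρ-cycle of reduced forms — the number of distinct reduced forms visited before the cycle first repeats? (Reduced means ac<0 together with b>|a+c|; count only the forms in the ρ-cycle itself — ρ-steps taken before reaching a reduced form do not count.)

D = 325, ⌊√D⌋ = 18
descent: ρ → (5,15,-5)  [lands on river]
river: ρ → (-5,15,5)
ρ-cycle length = 2 (tail of 1 descent step not counted)

2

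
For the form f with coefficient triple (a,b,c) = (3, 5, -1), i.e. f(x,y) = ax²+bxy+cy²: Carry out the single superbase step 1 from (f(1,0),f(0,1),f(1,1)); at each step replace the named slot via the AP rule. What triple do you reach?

start (3,-1,7) = (f(1,0),f(0,1),f(1,1))
replace slot 1: 2·((-1)+7) − 3 = 9 → (9,-1,7)

9,-1,7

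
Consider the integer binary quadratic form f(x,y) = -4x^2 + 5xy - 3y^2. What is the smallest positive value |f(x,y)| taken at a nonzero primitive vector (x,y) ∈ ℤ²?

translate: b→3 (≡-5 mod 8), so (4,-5,3)→(4,3,2)
flip: (4,3,2)→(2,-3,4)
translate: b→1 (≡-3 mod 4), so (2,-3,4)→(2,1,3)
reduced (well bottom): (2,1,3) with a≤c, −a<b≤a
well minimum |f| = |-2| = 2 (negative-definite)

2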